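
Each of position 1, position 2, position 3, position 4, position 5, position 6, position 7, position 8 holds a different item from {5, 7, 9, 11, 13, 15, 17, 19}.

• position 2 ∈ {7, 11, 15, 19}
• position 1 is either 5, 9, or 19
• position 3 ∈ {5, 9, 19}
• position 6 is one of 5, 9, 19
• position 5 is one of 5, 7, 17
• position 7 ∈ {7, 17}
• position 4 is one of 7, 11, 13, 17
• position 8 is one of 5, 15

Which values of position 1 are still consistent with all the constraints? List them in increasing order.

5, 9, 19

The 8 variables together cover exactly {5, 7, 9, 11, 13, 15, 17, 19} — 8 values for 8 variables — and 13 appears only in position 4's list, so position 4 = 13.
The 7 still-open variables draw from only 7 values {5, 7, 9, 11, 15, 17, 19}, so each is used; only position 2 can be 11, hence position 2 = 11.
The 6 still-open variables together cover exactly {5, 7, 9, 15, 17, 19} — 6 values for 6 variables — and 15 appears only in position 8's list, so position 8 = 15.
position 1, position 3, position 6 share exactly the 3 values {5, 9, 19}; by pigeonhole those values go to them, so strike 5, 9, 19 from position 5.
No further eliminations apply; position 1 can still be any of 5, 9, 19.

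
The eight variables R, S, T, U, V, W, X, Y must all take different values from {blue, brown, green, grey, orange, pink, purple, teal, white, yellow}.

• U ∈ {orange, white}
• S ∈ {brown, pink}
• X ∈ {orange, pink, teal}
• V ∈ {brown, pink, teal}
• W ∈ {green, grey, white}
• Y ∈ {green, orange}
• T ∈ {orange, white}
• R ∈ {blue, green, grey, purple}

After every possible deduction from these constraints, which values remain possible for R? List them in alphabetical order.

T and U share exactly the 2 values {orange, white}; by pigeonhole those values go to them, so strike orange, white from W, X, Y.
Y's domain is down to {green}, so Y = green. Remove green from R, W.
That leaves W = grey. Remove grey from R.
No further eliminations apply; R can still be any of blue, purple.

blue, purple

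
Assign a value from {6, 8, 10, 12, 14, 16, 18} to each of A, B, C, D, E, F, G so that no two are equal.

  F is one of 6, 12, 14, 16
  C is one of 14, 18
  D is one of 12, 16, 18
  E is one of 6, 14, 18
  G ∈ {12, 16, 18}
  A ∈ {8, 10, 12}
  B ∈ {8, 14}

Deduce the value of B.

8

The 7 variables draw from only 7 values {6, 8, 10, 12, 14, 16, 18}, so each is used; only A can be 10, hence A = 10.
Among the 6 still-open variables, 8 fits only B (and all 6 values in {6, 8, 12, 14, 16, 18} must be used), so B = 8.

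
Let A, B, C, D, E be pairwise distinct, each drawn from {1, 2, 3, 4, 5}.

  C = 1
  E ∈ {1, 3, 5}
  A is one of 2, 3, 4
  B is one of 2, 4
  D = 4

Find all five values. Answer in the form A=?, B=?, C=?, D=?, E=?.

C's domain is down to {1}, so C = 1. Strike 1 from E.
D must be 4 (only option left). So A, B can't be 4.
B's domain is down to {2}, so B = 2. Remove 2 from A.
A has just one choice, so A = 3. Remove 3 from E.
E's domain is down to {5}, so E = 5.

A=3, B=2, C=1, D=4, E=5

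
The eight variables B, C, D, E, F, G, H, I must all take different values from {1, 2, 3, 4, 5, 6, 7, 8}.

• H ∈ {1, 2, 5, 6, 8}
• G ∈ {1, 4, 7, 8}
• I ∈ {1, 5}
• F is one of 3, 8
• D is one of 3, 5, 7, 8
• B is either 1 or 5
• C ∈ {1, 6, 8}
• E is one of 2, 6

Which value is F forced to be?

3

The 8 variables draw from only 8 values {1, 2, 3, 4, 5, 6, 7, 8}, so each is used; only G can be 4, hence G = 4.
The 7 still-open variables together cover exactly {1, 2, 3, 5, 6, 7, 8} — 7 values for 7 variables — and 7 appears only in D's list, so D = 7.
The 6 still-open variables together cover exactly {1, 2, 3, 5, 6, 8} — 6 values for 6 variables — and 3 appears only in F's list, so F = 3.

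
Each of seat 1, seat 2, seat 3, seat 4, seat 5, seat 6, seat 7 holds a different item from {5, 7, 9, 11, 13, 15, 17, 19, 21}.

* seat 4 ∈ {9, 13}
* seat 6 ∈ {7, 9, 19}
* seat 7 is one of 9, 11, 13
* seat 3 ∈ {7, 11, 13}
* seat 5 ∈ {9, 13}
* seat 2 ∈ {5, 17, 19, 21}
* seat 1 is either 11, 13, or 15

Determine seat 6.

The 2 variables seat 4 and seat 5 are confined to {9, 13}, which locks those values in; drop them from seat 1, seat 3, seat 6, seat 7.
That leaves seat 7 = 11. Remove 11 from seat 1, seat 3.
seat 1's domain is down to {15}, so seat 1 = 15.
seat 3 has just one choice, so seat 3 = 7. Eliminate 7 elsewhere: seat 6.
So seat 6 = 19.

19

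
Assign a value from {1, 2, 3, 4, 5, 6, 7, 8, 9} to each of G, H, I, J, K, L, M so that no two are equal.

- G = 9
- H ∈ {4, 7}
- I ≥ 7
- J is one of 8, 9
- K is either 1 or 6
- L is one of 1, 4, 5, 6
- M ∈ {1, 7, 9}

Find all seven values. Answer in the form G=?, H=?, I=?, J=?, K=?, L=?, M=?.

G=9, H=4, I=7, J=8, K=6, L=5, M=1

G has just one choice, so G = 9. Strike 9 from I, J, M.
J must be 8 (only option left). Remove 8 from I.
I has just one choice, so I = 7. Strike 7 from H, M.
M's domain is down to {1}, so M = 1. Strike 1 from K, L.
That leaves H = 4. Strike 4 from L.
That leaves K = 6. Remove 6 from L.
L has just one choice, so L = 5.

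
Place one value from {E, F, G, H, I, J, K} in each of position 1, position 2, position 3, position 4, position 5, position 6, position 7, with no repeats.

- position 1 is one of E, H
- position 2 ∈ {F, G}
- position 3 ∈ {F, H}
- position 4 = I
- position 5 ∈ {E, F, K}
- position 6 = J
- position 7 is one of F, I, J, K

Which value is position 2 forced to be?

G

position 4 must be I (only option left). So position 7 can't be I.
position 6 must be J (only option left). Strike J from position 7.
Among the 5 still-open variables, G fits only position 2 (and all 5 values in {E, F, G, H, K} must be used), so position 2 = G.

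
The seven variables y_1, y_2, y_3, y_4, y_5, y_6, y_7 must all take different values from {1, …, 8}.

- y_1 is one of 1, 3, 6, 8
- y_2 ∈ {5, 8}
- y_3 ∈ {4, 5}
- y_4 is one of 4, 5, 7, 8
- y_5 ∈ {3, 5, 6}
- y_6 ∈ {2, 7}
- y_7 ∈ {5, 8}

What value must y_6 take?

2

The 2 variables y_2 and y_7 are confined to {5, 8}, which locks those values in; drop them from y_1, y_3, y_4, y_5.
y_3's domain is down to {4}, so y_3 = 4. Strike 4 from y_4.
That leaves y_4 = 7. Remove 7 from y_6.
So y_6 = 2.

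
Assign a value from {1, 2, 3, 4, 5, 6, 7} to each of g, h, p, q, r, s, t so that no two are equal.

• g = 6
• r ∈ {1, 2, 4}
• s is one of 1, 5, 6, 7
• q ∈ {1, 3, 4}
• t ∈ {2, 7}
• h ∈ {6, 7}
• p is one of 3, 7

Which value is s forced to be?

5

g's domain is down to {6}, so g = 6. Eliminate 6 elsewhere: h, s.
That leaves h = 7. Remove 7 from p, s, t.
That leaves p = 3. Eliminate 3 elsewhere: q.
t's domain is down to {2}, so t = 2. So r can't be 2.
Among the 3 still-open variables, 5 fits only s (and all 3 values in {1, 4, 5} must be used), so s = 5.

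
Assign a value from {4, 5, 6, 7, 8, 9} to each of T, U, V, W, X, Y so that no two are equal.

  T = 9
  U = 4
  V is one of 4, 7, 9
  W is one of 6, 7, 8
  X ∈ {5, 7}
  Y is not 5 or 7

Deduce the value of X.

T must be 9 (only option left). Strike 9 from V, Y.
U's domain is down to {4}, so U = 4. Strike 4 from V, Y.
V's domain is down to {7}, so V = 7. Remove 7 from W, X.
So X = 5.

5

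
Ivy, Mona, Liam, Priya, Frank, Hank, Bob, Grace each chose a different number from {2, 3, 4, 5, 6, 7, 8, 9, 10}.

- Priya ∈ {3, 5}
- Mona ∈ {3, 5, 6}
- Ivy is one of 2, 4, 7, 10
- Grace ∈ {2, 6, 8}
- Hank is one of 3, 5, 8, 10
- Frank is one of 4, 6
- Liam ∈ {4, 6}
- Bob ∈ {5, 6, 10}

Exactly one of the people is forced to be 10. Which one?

Bob

The 8 variables together cover exactly {2, 3, 4, 5, 6, 7, 8, 10} — 8 values for 8 variables — and 7 appears only in Ivy's list, so Ivy = 7.
Among the 7 still-open variables, 2 fits only Grace (and all 7 values in {2, 3, 4, 5, 6, 8, 10} must be used), so Grace = 2.
The 6 still-open variables draw from only 6 values {3, 4, 5, 6, 8, 10}, so each is used; only Hank can be 8, hence Hank = 8.
The 5 still-open variables together cover exactly {3, 4, 5, 6, 10} — 5 values for 5 variables — and 10 appears only in Bob's list, so Bob = 10.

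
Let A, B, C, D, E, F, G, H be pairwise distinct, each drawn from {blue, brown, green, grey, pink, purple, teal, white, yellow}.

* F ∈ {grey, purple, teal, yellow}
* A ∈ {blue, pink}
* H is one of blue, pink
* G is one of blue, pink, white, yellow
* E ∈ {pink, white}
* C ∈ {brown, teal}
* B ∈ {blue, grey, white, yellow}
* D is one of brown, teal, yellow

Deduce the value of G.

The 8 variables draw from only 8 values {blue, brown, grey, pink, purple, teal, white, yellow}, so each is used; only F can be purple, hence F = purple.
The 7 still-open variables together cover exactly {blue, brown, grey, pink, teal, white, yellow} — 7 values for 7 variables — and grey appears only in B's list, so B = grey.
A and H share exactly the 2 values {blue, pink}; by pigeonhole those values go to them, so strike blue, pink from E, G.
E has just one choice, so E = white. So G can't be white.
So G = yellow.

yellow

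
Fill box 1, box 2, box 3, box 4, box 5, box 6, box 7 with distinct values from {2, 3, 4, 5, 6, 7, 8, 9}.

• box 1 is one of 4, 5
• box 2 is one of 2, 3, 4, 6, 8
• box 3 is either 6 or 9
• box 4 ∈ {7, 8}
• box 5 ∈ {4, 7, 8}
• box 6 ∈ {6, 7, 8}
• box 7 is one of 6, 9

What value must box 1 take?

box 3 and box 7 between them cover only {6, 9} — a naked pair. Remove those values from box 2, box 6.
The 2 variables box 4 and box 6 are confined to {7, 8}, which locks those values in; drop them from box 2, box 5.
box 5's domain is down to {4}, so box 5 = 4. Strike 4 from box 1, box 2.
So box 1 = 5.

5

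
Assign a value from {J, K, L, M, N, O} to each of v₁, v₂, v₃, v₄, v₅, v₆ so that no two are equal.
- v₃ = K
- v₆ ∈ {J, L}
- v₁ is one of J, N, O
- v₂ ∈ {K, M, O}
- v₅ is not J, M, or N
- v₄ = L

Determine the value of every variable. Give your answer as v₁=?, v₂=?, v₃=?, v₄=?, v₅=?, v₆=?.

v₁=N, v₂=M, v₃=K, v₄=L, v₅=O, v₆=J

v₃ must be K (only option left). Eliminate K elsewhere: v₂, v₅.
v₄ has just one choice, so v₄ = L. Remove L from v₅, v₆.
That leaves v₅ = O. Strike O from v₁, v₂.
v₆ has just one choice, so v₆ = J. Remove J from v₁.
v₁ must be N (only option left).
v₂ has just one choice, so v₂ = M.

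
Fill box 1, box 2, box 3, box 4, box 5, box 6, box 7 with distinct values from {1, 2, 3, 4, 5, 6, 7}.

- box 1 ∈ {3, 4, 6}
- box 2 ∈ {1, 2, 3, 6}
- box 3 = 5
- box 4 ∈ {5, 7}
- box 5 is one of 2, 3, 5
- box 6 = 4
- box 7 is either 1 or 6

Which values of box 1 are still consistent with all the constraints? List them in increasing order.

box 3 must be 5 (only option left). So box 4, box 5 can't be 5.
box 4 has just one choice, so box 4 = 7.
box 6 must be 4 (only option left). Strike 4 from box 1.
No further eliminations apply; box 1 can still be any of 3, 6.

3, 6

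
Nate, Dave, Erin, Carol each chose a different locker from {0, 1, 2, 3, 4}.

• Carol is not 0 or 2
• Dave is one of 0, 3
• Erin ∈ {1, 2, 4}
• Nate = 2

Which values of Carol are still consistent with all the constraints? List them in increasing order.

1, 3, 4

Nate must be 2 (only option left). Remove 2 from Erin.
No further eliminations apply; Carol can still be any of 1, 3, 4.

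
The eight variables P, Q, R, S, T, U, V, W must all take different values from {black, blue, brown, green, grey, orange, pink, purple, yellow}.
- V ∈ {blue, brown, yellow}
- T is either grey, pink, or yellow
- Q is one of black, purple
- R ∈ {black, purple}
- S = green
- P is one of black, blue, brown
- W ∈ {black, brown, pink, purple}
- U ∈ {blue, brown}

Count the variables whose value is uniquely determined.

4

S must be green (only option left).
The 7 still-open variables together cover exactly {black, blue, brown, grey, pink, purple, yellow} — 7 values for 7 variables — and grey appears only in T's list, so T = grey.
The 6 still-open variables draw from only 6 values {black, blue, brown, pink, purple, yellow}, so each is used; only W can be pink, hence W = pink.
The 5 still-open variables together cover exactly {black, blue, brown, purple, yellow} — 5 values for 5 variables — and yellow appears only in V's list, so V = yellow.
Q and R share exactly the 2 values {black, purple}; by pigeonhole those values go to them, so strike black, purple from P.
Determined: S=green, T=grey, V=yellow, W=pink. The other variables each still have more than one consistent value. That makes 4.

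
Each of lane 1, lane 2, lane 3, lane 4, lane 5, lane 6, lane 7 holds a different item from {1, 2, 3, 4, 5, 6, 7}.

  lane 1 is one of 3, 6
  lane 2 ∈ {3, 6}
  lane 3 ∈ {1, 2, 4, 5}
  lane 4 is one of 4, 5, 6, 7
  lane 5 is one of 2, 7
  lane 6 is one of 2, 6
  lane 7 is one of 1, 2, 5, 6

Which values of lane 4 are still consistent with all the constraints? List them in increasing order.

4, 5

lane 1 and lane 2 between them cover only {3, 6} — a naked pair. Remove those values from lane 4, lane 6, lane 7.
lane 6's domain is down to {2}, so lane 6 = 2. So lane 3, lane 5, lane 7 can't be 2.
lane 5 must be 7 (only option left). Eliminate 7 elsewhere: lane 4.
No further eliminations apply; lane 4 can still be any of 4, 5.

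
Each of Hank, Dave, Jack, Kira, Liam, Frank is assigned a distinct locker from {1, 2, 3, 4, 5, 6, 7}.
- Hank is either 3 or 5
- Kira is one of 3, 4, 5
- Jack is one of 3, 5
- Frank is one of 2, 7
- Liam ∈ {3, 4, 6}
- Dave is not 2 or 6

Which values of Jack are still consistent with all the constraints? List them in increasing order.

3, 5

The 2 variables Hank and Jack are confined to {3, 5}, which locks those values in; drop them from Dave, Kira, Liam.
Kira must be 4 (only option left). So Dave, Liam can't be 4.
Liam must be 6 (only option left).
No further eliminations apply; Jack can still be any of 3, 5.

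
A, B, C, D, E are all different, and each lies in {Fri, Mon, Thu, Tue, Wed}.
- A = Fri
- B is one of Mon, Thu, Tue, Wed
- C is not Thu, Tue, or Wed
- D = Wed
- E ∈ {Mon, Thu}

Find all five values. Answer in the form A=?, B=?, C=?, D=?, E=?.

A must be Fri (only option left). So C can't be Fri.
C's domain is down to {Mon}, so C = Mon. Eliminate Mon elsewhere: B, E.
D must be Wed (only option left). Remove Wed from B.
That leaves E = Thu. Strike Thu from B.
B has just one choice, so B = Tue.

A=Fri, B=Tue, C=Mon, D=Wed, E=Thu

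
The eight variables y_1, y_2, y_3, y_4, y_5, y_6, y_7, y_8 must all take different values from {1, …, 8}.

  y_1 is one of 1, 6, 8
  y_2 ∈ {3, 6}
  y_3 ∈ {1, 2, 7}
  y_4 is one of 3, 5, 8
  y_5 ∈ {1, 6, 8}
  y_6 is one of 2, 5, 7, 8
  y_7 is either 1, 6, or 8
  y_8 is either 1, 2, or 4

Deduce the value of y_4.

The 8 variables together cover exactly {1, 2, 3, 4, 5, 6, 7, 8} — 8 values for 8 variables — and 4 appears only in y_8's list, so y_8 = 4.
y_1, y_5, y_7 share exactly the 3 values {1, 6, 8}; by pigeonhole those values go to them, so strike 1, 6, 8 from y_2, y_3, y_4, y_6.
y_2 has just one choice, so y_2 = 3. Strike 3 from y_4.
So y_4 = 5.

5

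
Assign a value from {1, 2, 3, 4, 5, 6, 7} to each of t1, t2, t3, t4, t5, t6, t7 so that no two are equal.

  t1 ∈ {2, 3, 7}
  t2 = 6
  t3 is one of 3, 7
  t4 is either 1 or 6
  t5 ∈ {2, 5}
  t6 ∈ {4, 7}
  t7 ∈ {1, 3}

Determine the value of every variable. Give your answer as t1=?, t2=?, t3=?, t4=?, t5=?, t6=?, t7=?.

t1=2, t2=6, t3=7, t4=1, t5=5, t6=4, t7=3

t2 must be 6 (only option left). So t4 can't be 6.
That leaves t4 = 1. Strike 1 from t7.
t7's domain is down to {3}, so t7 = 3. Eliminate 3 elsewhere: t1, t3.
t3 must be 7 (only option left). So t1, t6 can't be 7.
That leaves t6 = 4.
t1's domain is down to {2}, so t1 = 2. So t5 can't be 2.
That leaves t5 = 5.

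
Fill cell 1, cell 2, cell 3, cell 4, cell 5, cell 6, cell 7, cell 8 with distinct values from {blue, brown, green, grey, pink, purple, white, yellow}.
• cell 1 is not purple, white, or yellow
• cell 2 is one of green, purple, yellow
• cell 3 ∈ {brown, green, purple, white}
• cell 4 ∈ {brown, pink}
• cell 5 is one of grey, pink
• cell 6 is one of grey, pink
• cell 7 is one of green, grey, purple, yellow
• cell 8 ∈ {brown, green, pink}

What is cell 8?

The 8 variables together cover exactly {blue, brown, green, grey, pink, purple, white, yellow} — 8 values for 8 variables — and blue appears only in cell 1's list, so cell 1 = blue.
The 7 still-open variables draw from only 7 values {brown, green, grey, pink, purple, white, yellow}, so each is used; only cell 3 can be white, hence cell 3 = white.
The 2 variables cell 5 and cell 6 are confined to {grey, pink}, which locks those values in; drop them from cell 4, cell 7, cell 8.
That leaves cell 4 = brown. Strike brown from cell 8.
So cell 8 = green.

green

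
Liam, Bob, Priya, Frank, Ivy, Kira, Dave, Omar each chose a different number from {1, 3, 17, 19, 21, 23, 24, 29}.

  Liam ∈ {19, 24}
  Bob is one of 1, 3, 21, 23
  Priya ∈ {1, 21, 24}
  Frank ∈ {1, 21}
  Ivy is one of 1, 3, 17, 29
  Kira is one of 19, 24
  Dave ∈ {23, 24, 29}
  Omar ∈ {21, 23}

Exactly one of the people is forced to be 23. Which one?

Omar

The 8 variables draw from only 8 values {1, 3, 17, 19, 21, 23, 24, 29}, so each is used; only Ivy can be 17, hence Ivy = 17.
The 7 still-open variables draw from only 7 values {1, 3, 19, 21, 23, 24, 29}, so each is used; only Bob can be 3, hence Bob = 3.
Among the 6 still-open variables, 29 fits only Dave (and all 6 values in {1, 19, 21, 23, 24, 29} must be used), so Dave = 29.
The 5 still-open variables draw from only 5 values {1, 19, 21, 23, 24}, so each is used; only Omar can be 23, hence Omar = 23.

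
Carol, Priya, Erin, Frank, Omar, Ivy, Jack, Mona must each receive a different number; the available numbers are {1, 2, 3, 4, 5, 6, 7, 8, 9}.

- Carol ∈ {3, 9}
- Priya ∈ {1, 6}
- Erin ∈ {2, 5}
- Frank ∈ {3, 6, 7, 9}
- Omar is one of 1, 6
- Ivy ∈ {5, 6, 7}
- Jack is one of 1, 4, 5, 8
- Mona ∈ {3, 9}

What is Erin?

Carol and Mona share exactly the 2 values {3, 9}; by pigeonhole those values go to them, so strike 3, 9 from Frank.
Priya and Omar share exactly the 2 values {1, 6}; by pigeonhole those values go to them, so strike 1, 6 from Frank, Ivy, Jack.
Frank must be 7 (only option left). Strike 7 from Ivy.
That leaves Ivy = 5. Remove 5 from Erin, Jack.
So Erin = 2.

2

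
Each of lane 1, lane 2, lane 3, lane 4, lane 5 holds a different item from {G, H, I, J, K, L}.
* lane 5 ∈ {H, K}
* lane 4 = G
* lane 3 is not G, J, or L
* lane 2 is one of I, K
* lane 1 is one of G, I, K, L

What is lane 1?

lane 4 must be G (only option left). Eliminate G elsewhere: lane 1.
The 4 still-open variables draw from only 4 values {H, I, K, L}, so each is used; only lane 1 can be L, hence lane 1 = L.

L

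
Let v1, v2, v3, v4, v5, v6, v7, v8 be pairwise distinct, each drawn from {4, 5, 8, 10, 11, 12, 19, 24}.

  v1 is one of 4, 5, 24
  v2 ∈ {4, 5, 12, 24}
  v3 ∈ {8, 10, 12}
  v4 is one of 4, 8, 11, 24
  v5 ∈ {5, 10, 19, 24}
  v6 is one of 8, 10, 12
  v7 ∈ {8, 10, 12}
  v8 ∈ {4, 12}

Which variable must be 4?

v8

Among the 8 variables, 11 fits only v4 (and all 8 values in {4, 5, 8, 10, 11, 12, 19, 24} must be used), so v4 = 11.
The 7 still-open variables draw from only 7 values {4, 5, 8, 10, 12, 19, 24}, so each is used; only v5 can be 19, hence v5 = 19.
The 3 variables v3, v6, v7 are confined to {8, 10, 12}, which locks those values in; drop them from v2, v8.
So 4 goes to v8.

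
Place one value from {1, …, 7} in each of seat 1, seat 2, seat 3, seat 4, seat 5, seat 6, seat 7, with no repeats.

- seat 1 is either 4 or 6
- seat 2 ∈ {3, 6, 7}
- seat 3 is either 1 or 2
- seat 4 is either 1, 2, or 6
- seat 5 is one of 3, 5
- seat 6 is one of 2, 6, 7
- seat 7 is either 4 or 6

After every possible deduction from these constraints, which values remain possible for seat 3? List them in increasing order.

1, 2

Among the 7 variables, 5 fits only seat 5 (and all 7 values in {1, 2, 3, 4, 5, 6, 7} must be used), so seat 5 = 5.
Among the 6 still-open variables, 3 fits only seat 2 (and all 6 values in {1, 2, 3, 4, 6, 7} must be used), so seat 2 = 3.
The 5 still-open variables draw from only 5 values {1, 2, 4, 6, 7}, so each is used; only seat 6 can be 7, hence seat 6 = 7.
seat 1 and seat 7 share exactly the 2 values {4, 6}; by pigeonhole those values go to them, so strike 4, 6 from seat 4.
No further eliminations apply; seat 3 can still be any of 1, 2.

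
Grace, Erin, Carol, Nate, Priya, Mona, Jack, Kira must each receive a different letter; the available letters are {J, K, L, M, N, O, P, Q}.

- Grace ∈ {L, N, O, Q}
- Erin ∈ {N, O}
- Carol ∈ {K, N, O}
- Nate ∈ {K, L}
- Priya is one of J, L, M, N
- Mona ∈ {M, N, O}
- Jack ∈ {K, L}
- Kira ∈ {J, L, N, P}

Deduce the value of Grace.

Q

Among the 8 variables, P fits only Kira (and all 8 values in {J, K, L, M, N, O, P, Q} must be used), so Kira = P.
The 7 still-open variables draw from only 7 values {J, K, L, M, N, O, Q}, so each is used; only Priya can be J, hence Priya = J.
Among the 6 still-open variables, M fits only Mona (and all 6 values in {K, L, M, N, O, Q} must be used), so Mona = M.
The 5 still-open variables together cover exactly {K, L, N, O, Q} — 5 values for 5 variables — and Q appears only in Grace's list, so Grace = Q.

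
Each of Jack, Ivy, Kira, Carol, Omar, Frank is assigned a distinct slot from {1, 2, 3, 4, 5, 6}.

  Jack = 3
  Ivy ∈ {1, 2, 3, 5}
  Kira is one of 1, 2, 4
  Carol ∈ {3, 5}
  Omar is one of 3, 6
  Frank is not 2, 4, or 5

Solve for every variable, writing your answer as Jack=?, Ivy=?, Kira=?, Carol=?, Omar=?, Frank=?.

Jack=3, Ivy=2, Kira=4, Carol=5, Omar=6, Frank=1

Jack has just one choice, so Jack = 3. Remove 3 from Ivy, Carol, Omar, Frank.
Carol's domain is down to {5}, so Carol = 5. Eliminate 5 elsewhere: Ivy.
Omar's domain is down to {6}, so Omar = 6. Eliminate 6 elsewhere: Frank.
Frank has just one choice, so Frank = 1. Eliminate 1 elsewhere: Ivy, Kira.
Ivy must be 2 (only option left). Eliminate 2 elsewhere: Kira.
Kira must be 4 (only option left).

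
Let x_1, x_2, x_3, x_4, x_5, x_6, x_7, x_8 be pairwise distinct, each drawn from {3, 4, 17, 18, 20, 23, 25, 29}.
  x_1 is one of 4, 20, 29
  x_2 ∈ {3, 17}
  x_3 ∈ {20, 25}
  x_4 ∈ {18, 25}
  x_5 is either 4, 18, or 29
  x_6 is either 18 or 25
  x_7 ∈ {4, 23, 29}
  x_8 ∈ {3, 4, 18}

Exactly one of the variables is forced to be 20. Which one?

The 8 variables together cover exactly {3, 4, 17, 18, 20, 23, 25, 29} — 8 values for 8 variables — and 17 appears only in x_2's list, so x_2 = 17.
Among the 7 still-open variables, 3 fits only x_8 (and all 7 values in {3, 4, 18, 20, 23, 25, 29} must be used), so x_8 = 3.
Among the 6 still-open variables, 23 fits only x_7 (and all 6 values in {4, 18, 20, 23, 25, 29} must be used), so x_7 = 23.
x_4 and x_6 between them cover only {18, 25} — a naked pair. Remove those values from x_3, x_5.
So 20 goes to x_3.

x_3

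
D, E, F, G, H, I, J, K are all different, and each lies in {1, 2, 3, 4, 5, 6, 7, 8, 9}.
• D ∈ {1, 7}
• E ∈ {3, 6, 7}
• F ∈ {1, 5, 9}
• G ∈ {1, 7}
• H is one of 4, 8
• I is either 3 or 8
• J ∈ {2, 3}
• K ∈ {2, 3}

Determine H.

4

D and G share exactly the 2 values {1, 7}; by pigeonhole those values go to them, so strike 1, 7 from E, F.
The 2 variables J and K are confined to {2, 3}, which locks those values in; drop them from E, I.
That leaves E = 6.
I has just one choice, so I = 8. Eliminate 8 elsewhere: H.
So H = 4.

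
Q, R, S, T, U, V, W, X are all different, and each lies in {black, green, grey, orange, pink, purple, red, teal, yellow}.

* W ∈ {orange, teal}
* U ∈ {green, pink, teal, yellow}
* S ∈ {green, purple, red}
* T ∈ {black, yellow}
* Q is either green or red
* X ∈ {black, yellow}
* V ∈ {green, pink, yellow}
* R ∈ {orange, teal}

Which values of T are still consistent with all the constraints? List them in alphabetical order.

The 8 variables together cover exactly {black, green, orange, pink, purple, red, teal, yellow} — 8 values for 8 variables — and purple appears only in S's list, so S = purple.
The 7 still-open variables draw from only 7 values {black, green, orange, pink, red, teal, yellow}, so each is used; only Q can be red, hence Q = red.
R and W between them cover only {orange, teal} — a naked pair. Remove those values from U.
T and X between them cover only {black, yellow} — a naked pair. Remove those values from U, V.
No further eliminations apply; T can still be any of black, yellow.

black, yellow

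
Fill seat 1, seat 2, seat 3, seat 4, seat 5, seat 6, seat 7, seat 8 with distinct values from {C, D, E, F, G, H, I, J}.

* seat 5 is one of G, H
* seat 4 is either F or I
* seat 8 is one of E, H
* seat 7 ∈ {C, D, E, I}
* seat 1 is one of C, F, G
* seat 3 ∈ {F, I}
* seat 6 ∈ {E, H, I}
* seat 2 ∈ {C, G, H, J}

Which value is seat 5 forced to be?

G

The 8 variables draw from only 8 values {C, D, E, F, G, H, I, J}, so each is used; only seat 7 can be D, hence seat 7 = D.
Among the 7 still-open variables, J fits only seat 2 (and all 7 values in {C, E, F, G, H, I, J} must be used), so seat 2 = J.
Among the 6 still-open variables, C fits only seat 1 (and all 6 values in {C, E, F, G, H, I} must be used), so seat 1 = C.
The 5 still-open variables together cover exactly {E, F, G, H, I} — 5 values for 5 variables — and G appears only in seat 5's list, so seat 5 = G.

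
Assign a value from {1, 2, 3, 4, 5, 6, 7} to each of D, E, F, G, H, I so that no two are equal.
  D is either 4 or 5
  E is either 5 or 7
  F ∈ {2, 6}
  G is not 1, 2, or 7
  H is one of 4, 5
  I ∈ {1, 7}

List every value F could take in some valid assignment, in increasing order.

2, 6

D and H between them cover only {4, 5} — a naked pair. Remove those values from E, G.
E has just one choice, so E = 7. Eliminate 7 elsewhere: I.
I's domain is down to {1}, so I = 1.
No further eliminations apply; F can still be any of 2, 6.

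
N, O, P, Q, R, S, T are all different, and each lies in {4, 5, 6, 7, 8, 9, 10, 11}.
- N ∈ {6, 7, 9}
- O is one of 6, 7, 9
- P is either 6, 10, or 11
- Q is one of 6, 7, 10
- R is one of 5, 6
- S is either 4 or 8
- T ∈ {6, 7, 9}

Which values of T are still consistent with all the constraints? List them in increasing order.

N, O, T share exactly the 3 values {6, 7, 9}; by pigeonhole those values go to them, so strike 6, 7, 9 from P, Q, R.
Q's domain is down to {10}, so Q = 10. So P can't be 10.
R has just one choice, so R = 5.
P's domain is down to {11}, so P = 11.
No further eliminations apply; T can still be any of 6, 7, 9.

6, 7, 9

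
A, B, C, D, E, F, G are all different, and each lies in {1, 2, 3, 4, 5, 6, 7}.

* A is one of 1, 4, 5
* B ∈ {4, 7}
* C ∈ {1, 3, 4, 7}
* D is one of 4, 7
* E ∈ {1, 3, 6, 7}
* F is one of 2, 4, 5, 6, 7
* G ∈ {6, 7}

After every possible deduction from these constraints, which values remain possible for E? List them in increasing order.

The 7 variables together cover exactly {1, 2, 3, 4, 5, 6, 7} — 7 values for 7 variables — and 2 appears only in F's list, so F = 2.
The 6 still-open variables draw from only 6 values {1, 3, 4, 5, 6, 7}, so each is used; only A can be 5, hence A = 5.
B and D between them cover only {4, 7} — a naked pair. Remove those values from C, E, G.
That leaves G = 6. So E can't be 6.
No further eliminations apply; E can still be any of 1, 3.

1, 3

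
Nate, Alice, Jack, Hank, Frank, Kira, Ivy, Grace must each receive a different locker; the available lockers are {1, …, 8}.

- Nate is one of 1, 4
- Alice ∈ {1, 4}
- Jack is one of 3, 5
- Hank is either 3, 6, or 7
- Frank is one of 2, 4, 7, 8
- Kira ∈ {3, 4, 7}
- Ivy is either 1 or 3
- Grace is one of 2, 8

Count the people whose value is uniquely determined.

The 8 variables draw from only 8 values {1, 2, 3, 4, 5, 6, 7, 8}, so each is used; only Jack can be 5, hence Jack = 5.
The 7 still-open variables together cover exactly {1, 2, 3, 4, 6, 7, 8} — 7 values for 7 variables — and 6 appears only in Hank's list, so Hank = 6.
Nate and Alice share exactly the 2 values {1, 4}; by pigeonhole those values go to them, so strike 1, 4 from Frank, Kira, Ivy.
Ivy's domain is down to {3}, so Ivy = 3. Remove 3 from Kira.
Kira has just one choice, so Kira = 7. Strike 7 from Frank.
Determined: Jack=5, Hank=6, Kira=7, Ivy=3. The other people each still have more than one consistent value. That makes 4.

4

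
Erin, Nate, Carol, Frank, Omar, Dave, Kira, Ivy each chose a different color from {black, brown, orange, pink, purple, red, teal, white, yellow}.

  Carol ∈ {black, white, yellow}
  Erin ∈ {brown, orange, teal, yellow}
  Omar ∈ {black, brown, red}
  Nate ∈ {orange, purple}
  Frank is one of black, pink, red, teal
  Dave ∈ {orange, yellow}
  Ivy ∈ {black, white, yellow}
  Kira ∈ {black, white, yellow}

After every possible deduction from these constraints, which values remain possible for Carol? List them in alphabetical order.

The 3 variables Carol, Kira, Ivy are confined to {black, white, yellow}, which locks those values in; drop them from Erin, Frank, Omar, Dave.
That leaves Dave = orange. So Erin, Nate can't be orange.
Nate has just one choice, so Nate = purple.
No further eliminations apply; Carol can still be any of black, white, yellow.

black, white, yellow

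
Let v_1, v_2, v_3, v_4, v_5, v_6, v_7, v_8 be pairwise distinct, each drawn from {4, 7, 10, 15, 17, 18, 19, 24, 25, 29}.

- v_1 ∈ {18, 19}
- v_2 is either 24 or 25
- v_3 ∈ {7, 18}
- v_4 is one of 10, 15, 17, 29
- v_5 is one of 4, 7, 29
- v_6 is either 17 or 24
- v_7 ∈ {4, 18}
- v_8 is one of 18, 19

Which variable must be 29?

v_1 and v_8 between them cover only {18, 19} — a naked pair. Remove those values from v_3, v_7.
v_3 must be 7 (only option left). Remove 7 from v_5.
v_7's domain is down to {4}, so v_7 = 4. Strike 4 from v_5.
So 29 goes to v_5.

v_5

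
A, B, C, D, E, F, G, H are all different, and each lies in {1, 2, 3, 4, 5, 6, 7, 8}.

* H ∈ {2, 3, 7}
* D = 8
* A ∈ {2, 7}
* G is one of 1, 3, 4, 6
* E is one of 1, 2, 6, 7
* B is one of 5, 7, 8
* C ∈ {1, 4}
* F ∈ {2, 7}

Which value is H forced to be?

D must be 8 (only option left). Remove 8 from B.
Among the 7 still-open variables, 5 fits only B (and all 7 values in {1, 2, 3, 4, 5, 6, 7} must be used), so B = 5.
The 2 variables A and F are confined to {2, 7}, which locks those values in; drop them from E, H.
So H = 3.

3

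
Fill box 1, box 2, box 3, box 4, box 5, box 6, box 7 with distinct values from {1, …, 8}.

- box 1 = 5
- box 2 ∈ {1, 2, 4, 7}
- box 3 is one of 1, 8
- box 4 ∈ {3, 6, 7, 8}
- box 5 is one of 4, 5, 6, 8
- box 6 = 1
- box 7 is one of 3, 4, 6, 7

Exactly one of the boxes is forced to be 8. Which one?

box 3

box 1 has just one choice, so box 1 = 5. Eliminate 5 elsewhere: box 5.
box 6's domain is down to {1}, so box 6 = 1. Strike 1 from box 2, box 3.
So 8 goes to box 3.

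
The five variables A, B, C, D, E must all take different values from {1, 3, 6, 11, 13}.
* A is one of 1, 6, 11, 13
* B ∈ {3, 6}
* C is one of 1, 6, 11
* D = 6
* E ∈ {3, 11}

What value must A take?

D must be 6 (only option left). Eliminate 6 elsewhere: A, B, C.
B's domain is down to {3}, so B = 3. Eliminate 3 elsewhere: E.
E has just one choice, so E = 11. So A, C can't be 11.
C has just one choice, so C = 1. Strike 1 from A.
So A = 13.

13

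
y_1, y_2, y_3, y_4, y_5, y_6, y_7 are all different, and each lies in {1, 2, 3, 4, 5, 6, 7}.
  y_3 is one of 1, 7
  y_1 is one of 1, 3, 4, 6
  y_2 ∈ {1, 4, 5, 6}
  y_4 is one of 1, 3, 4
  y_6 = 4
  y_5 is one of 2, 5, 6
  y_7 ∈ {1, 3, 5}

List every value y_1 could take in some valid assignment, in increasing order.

1, 3, 6

y_6's domain is down to {4}, so y_6 = 4. So y_1, y_2, y_4 can't be 4.
The 6 still-open variables draw from only 6 values {1, 2, 3, 5, 6, 7}, so each is used; only y_5 can be 2, hence y_5 = 2.
The 5 still-open variables together cover exactly {1, 3, 5, 6, 7} — 5 values for 5 variables — and 7 appears only in y_3's list, so y_3 = 7.
No further eliminations apply; y_1 can still be any of 1, 3, 6.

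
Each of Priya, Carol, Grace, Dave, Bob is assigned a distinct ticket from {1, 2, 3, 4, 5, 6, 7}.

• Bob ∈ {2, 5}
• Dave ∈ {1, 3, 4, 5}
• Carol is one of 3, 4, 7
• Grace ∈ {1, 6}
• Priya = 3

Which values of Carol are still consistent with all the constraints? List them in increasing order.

Priya has just one choice, so Priya = 3. So Carol, Dave can't be 3.
No further eliminations apply; Carol can still be any of 4, 7.

4, 7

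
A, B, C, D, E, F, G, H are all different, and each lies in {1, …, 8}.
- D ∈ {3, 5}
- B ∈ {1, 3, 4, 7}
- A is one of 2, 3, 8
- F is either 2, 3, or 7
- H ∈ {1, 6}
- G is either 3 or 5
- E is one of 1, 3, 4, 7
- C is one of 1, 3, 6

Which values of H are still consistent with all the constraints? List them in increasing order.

1, 6

Among the 8 variables, 8 fits only A (and all 8 values in {1, 2, 3, 4, 5, 6, 7, 8} must be used), so A = 8.
Among the 7 still-open variables, 2 fits only F (and all 7 values in {1, 2, 3, 4, 5, 6, 7} must be used), so F = 2.
D and G between them cover only {3, 5} — a naked pair. Remove those values from B, C, E.
C and H between them cover only {1, 6} — a naked pair. Remove those values from B, E.
No further eliminations apply; H can still be any of 1, 6.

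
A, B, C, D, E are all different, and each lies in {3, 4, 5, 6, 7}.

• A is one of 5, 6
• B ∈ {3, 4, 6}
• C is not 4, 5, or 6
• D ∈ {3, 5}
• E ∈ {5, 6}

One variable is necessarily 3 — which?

Among the 5 variables, 4 fits only B (and all 5 values in {3, 4, 5, 6, 7} must be used), so B = 4.
The 4 still-open variables draw from only 4 values {3, 5, 6, 7}, so each is used; only C can be 7, hence C = 7.
Among the 3 still-open variables, 3 fits only D (and all 3 values in {3, 5, 6} must be used), so D = 3.

D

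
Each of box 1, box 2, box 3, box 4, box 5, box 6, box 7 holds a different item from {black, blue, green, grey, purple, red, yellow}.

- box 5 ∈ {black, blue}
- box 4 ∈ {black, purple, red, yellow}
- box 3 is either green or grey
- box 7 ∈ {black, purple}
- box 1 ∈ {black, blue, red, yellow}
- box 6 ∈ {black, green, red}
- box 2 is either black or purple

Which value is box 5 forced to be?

Among the 7 variables, grey fits only box 3 (and all 7 values in {black, blue, green, grey, purple, red, yellow} must be used), so box 3 = grey.
The 6 still-open variables together cover exactly {black, blue, green, purple, red, yellow} — 6 values for 6 variables — and green appears only in box 6's list, so box 6 = green.
The 2 variables box 2 and box 7 are confined to {black, purple}, which locks those values in; drop them from box 1, box 4, box 5.
So box 5 = blue.

blue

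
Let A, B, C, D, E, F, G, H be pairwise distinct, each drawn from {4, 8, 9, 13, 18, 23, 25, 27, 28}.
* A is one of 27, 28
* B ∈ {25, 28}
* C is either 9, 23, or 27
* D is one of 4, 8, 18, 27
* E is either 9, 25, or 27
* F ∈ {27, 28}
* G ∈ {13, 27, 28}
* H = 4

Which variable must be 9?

H has just one choice, so H = 4. Strike 4 from D.
A and F between them cover only {27, 28} — a naked pair. Remove those values from B, C, D, E, G.
B's domain is down to {25}, so B = 25. Strike 25 from E.
So 9 goes to E.

E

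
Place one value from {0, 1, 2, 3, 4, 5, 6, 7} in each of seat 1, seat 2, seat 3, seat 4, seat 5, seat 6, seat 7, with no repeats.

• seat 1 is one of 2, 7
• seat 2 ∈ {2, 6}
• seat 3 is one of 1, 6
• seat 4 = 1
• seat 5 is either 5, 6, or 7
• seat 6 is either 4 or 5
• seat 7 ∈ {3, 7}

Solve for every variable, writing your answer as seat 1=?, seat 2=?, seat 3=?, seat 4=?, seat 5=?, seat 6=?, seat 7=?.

seat 1=7, seat 2=2, seat 3=6, seat 4=1, seat 5=5, seat 6=4, seat 7=3

seat 4 has just one choice, so seat 4 = 1. Strike 1 from seat 3.
seat 3's domain is down to {6}, so seat 3 = 6. Eliminate 6 elsewhere: seat 2, seat 5.
seat 2's domain is down to {2}, so seat 2 = 2. So seat 1 can't be 2.
seat 1 must be 7 (only option left). So seat 5, seat 7 can't be 7.
seat 5 has just one choice, so seat 5 = 5. So seat 6 can't be 5.
seat 6 must be 4 (only option left).
seat 7's domain is down to {3}, so seat 7 = 3.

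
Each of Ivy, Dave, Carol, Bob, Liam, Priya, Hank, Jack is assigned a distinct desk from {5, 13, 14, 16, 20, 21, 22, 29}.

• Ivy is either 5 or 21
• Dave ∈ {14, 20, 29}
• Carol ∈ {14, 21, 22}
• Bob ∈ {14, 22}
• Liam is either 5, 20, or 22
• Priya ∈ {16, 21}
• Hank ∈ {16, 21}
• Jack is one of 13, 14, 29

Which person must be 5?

Among the 8 variables, 13 fits only Jack (and all 8 values in {5, 13, 14, 16, 20, 21, 22, 29} must be used), so Jack = 13.
Among the 7 still-open variables, 29 fits only Dave (and all 7 values in {5, 14, 16, 20, 21, 22, 29} must be used), so Dave = 29.
Among the 6 still-open variables, 20 fits only Liam (and all 6 values in {5, 14, 16, 20, 21, 22} must be used), so Liam = 20.
Among the 5 still-open variables, 5 fits only Ivy (and all 5 values in {5, 14, 16, 21, 22} must be used), so Ivy = 5.

Ivy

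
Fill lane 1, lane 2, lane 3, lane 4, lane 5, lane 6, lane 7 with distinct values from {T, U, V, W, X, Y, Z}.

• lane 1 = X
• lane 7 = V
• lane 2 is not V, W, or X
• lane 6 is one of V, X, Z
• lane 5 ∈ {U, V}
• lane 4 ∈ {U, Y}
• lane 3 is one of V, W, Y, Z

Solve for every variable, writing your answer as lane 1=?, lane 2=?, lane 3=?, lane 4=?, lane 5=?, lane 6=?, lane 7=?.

lane 1=X, lane 2=T, lane 3=W, lane 4=Y, lane 5=U, lane 6=Z, lane 7=V

lane 1's domain is down to {X}, so lane 1 = X. Remove X from lane 6.
lane 7's domain is down to {V}, so lane 7 = V. Eliminate V elsewhere: lane 3, lane 5, lane 6.
lane 5 must be U (only option left). So lane 2, lane 4 can't be U.
lane 6's domain is down to {Z}, so lane 6 = Z. Remove Z from lane 2, lane 3.
That leaves lane 4 = Y. Remove Y from lane 2, lane 3.
lane 2's domain is down to {T}, so lane 2 = T.
lane 3's domain is down to {W}, so lane 3 = W.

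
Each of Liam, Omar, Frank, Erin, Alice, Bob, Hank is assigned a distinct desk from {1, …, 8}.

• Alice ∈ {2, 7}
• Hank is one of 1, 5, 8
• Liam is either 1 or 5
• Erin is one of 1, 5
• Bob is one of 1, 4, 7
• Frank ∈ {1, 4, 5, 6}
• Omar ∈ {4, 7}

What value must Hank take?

8

Among the 7 variables, 2 fits only Alice (and all 7 values in {1, 2, 4, 5, 6, 7, 8} must be used), so Alice = 2.
The 6 still-open variables draw from only 6 values {1, 4, 5, 6, 7, 8}, so each is used; only Frank can be 6, hence Frank = 6.
Among the 5 still-open variables, 8 fits only Hank (and all 5 values in {1, 4, 5, 7, 8} must be used), so Hank = 8.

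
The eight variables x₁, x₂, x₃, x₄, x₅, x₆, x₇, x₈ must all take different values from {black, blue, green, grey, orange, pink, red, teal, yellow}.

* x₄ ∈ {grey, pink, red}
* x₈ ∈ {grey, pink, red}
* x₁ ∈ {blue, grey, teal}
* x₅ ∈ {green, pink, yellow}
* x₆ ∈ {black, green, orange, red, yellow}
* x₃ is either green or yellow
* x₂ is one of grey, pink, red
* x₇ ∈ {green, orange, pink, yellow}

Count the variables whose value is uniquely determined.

2

x₂, x₄, x₈ between them cover only {grey, pink, red} — a naked triple. Remove those values from x₁, x₅, x₆, x₇.
x₃ and x₅ between them cover only {green, yellow} — a naked pair. Remove those values from x₆, x₇.
x₇ must be orange (only option left). Remove orange from x₆.
That leaves x₆ = black.
Determined: x₆=black, x₇=orange. The other variables each still have more than one consistent value. That makes 2.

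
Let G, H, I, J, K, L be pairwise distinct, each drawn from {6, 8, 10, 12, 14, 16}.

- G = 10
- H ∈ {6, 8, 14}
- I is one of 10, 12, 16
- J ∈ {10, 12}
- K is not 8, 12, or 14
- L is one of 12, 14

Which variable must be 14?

G has just one choice, so G = 10. So I, J, K can't be 10.
J has just one choice, so J = 12. Remove 12 from I, L.
So 14 goes to L.

L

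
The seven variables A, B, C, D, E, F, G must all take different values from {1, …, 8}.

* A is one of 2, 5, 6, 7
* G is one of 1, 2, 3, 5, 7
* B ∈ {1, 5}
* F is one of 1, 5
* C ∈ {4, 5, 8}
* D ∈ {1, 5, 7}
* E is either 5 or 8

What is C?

4

The 2 variables B and F are confined to {1, 5}, which locks those values in; drop them from A, C, D, E, G.
D's domain is down to {7}, so D = 7. Remove 7 from A, G.
That leaves E = 8. Strike 8 from C.
So C = 4.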